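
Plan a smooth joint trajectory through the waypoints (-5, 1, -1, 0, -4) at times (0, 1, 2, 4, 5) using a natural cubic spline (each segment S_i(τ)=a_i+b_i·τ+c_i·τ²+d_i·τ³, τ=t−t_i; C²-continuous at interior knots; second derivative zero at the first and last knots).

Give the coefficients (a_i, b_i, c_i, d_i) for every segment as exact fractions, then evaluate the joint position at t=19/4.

Δ: Δ0=6, Δ1=-2, Δ2=1/2, Δ3=-4
row 1: diag=4, rhs=-48; c'=1/4, d'=-12
row 2: denom=6−1·1/4=23/4; d'=(15−1·-12)/(23/4)=108/23
row 3: denom=6−2·8/23=122/23; d'=(-27−2·108/23)/(122/23)=-837/122
back: M3=-837/122
back: M2=108/23−8/23·-837/122=432/61
back: M1=-12−1/4·432/61=-840/61
M: M0=0, M1=-840/61, M2=432/61, M3=-837/122, M4=0
seg 0: a=-5, c=M0/2=0, d=(M1−M0)/(6·1)=-140/61, b=Δ0−h0·(2M0+M1)/6=506/61
seg 1: a=1, c=M1/2=-420/61, d=(M2−M1)/(6·1)=212/61, b=Δ1−h1·(2M1+M2)/6=86/61
seg 2: a=-1, c=M2/2=216/61, d=(M3−M2)/(6·2)=-567/488, b=Δ2−h2·(2M2+M3)/6=-118/61
seg 3: a=0, c=M3/2=-837/244, d=(M4−M3)/(6·1)=279/244, b=Δ3−h3·(2M3+M4)/6=-209/122
t_q=19/4 → seg 3, τ=3/4; S=0+-209/122·τ+-837/244·τ²+279/244·τ³=-42663/15616

  seg 0: a=-5 b=506/61 c=0 d=-140/61
  seg 1: a=1 b=86/61 c=-420/61 d=212/61
  seg 2: a=-1 b=-118/61 c=216/61 d=-567/488
  seg 3: a=0 b=-209/122 c=-837/244 d=279/244
S(19/4) = -42663/15616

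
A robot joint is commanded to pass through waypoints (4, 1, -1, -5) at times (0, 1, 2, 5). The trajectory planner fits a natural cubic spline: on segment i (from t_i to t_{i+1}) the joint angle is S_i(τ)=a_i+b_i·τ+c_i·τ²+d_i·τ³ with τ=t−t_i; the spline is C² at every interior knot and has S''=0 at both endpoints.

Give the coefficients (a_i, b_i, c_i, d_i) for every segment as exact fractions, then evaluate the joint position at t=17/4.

  seg 0: a=4 b=-301/93 c=0 d=22/93
  seg 1: a=1 b=-235/93 c=22/31 d=-17/93
  seg 2: a=-1 b=-154/93 c=5/31 d=-5/279
S(17/4) = -8161/1984

Δ: Δ0=-3, Δ1=-2, Δ2=-4/3
row 1: diag=4, rhs=6; c'=1/4, d'=3/2
row 2: denom=8−1·1/4=31/4; d'=(4−1·3/2)/(31/4)=10/31
back: M2=10/31
back: M1=3/2−1/4·10/31=44/31
M: M0=0, M1=44/31, M2=10/31, M3=0
seg 0: a=4, c=M0/2=0, d=(M1−M0)/(6·1)=22/93, b=Δ0−h0·(2M0+M1)/6=-301/93
seg 1: a=1, c=M1/2=22/31, d=(M2−M1)/(6·1)=-17/93, b=Δ1−h1·(2M1+M2)/6=-235/93
seg 2: a=-1, c=M2/2=5/31, d=(M3−M2)/(6·3)=-5/279, b=Δ2−h2·(2M2+M3)/6=-154/93
t_q=17/4 → seg 2, τ=9/4; S=-1+-154/93·τ+5/31·τ²+-5/279·τ³=-8161/1984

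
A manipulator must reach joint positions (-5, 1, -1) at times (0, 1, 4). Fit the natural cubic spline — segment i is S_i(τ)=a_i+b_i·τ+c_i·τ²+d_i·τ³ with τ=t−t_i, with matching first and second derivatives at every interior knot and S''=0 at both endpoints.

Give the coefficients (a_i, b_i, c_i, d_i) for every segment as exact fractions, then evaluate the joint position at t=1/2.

  seg 0: a=-5 b=41/6 c=0 d=-5/6
  seg 1: a=1 b=13/3 c=-5/2 d=5/18
S(1/2) = -27/16

Δ: Δ0=6, Δ1=-2/3
row 1: diag=8, rhs=-40; c'=3/8, d'=-5
back: M1=-5
M: M0=0, M1=-5, M2=0
seg 0: a=-5, c=M0/2=0, d=(M1−M0)/(6·1)=-5/6, b=Δ0−h0·(2M0+M1)/6=41/6
seg 1: a=1, c=M1/2=-5/2, d=(M2−M1)/(6·3)=5/18, b=Δ1−h1·(2M1+M2)/6=13/3
t_q=1/2 → seg 0, τ=1/2; S=-5+41/6·τ+0·τ²+-5/6·τ³=-27/16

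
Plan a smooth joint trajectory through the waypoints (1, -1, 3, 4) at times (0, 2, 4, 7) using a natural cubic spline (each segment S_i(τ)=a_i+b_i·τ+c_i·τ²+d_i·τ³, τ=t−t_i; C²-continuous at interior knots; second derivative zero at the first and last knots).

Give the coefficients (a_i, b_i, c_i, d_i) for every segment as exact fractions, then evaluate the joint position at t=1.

  seg 0: a=1 b=-107/57 c=0 d=25/114
  seg 1: a=-1 b=43/57 c=25/19 d=-79/228
  seg 2: a=3 b=106/57 c=-29/38 d=29/342
S(1) = -25/38

Δ: Δ0=-1, Δ1=2, Δ2=1/3
row 1: diag=8, rhs=18; c'=1/4, d'=9/4
row 2: denom=10−2·1/4=19/2; d'=(-10−2·9/4)/(19/2)=-29/19
back: M2=-29/19
back: M1=9/4−1/4·-29/19=50/19
M: M0=0, M1=50/19, M2=-29/19, M3=0
seg 0: a=1, c=M0/2=0, d=(M1−M0)/(6·2)=25/114, b=Δ0−h0·(2M0+M1)/6=-107/57
seg 1: a=-1, c=M1/2=25/19, d=(M2−M1)/(6·2)=-79/228, b=Δ1−h1·(2M1+M2)/6=43/57
seg 2: a=3, c=M2/2=-29/38, d=(M3−M2)/(6·3)=29/342, b=Δ2−h2·(2M2+M3)/6=106/57
t_q=1 → seg 0, τ=1; S=1+-107/57·τ+0·τ²+25/114·τ³=-25/38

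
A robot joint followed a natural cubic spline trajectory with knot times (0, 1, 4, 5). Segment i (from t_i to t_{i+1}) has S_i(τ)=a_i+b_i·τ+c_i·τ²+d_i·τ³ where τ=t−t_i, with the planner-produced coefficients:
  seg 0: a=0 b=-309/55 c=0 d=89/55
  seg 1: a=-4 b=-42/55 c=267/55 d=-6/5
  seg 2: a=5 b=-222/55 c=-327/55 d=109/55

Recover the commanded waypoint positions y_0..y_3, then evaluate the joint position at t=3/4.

y_0 = S_0(0) = a_0 = 0
y_1 = S_1(0) = a_1 = -4
y_2 = S_2(0) = a_2 = 5
y_3 = S_2(1) = -3
t_q=3/4 is in segment 0 (τ=3/4); S_0(τ)=-12429/3520

y_0=0 y_1=-4 y_2=5 y_3=-3
S(3/4) = -12429/3520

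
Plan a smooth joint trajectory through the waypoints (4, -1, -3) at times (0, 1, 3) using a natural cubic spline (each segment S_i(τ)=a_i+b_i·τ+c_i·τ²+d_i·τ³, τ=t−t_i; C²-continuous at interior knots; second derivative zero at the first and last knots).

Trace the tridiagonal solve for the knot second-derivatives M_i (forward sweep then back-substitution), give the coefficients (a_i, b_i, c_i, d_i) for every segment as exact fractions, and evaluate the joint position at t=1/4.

Δ: Δ0=-5, Δ1=-1
row 1: diag=6, rhs=24; c'=1/3, d'=4
back: M1=4
M: M0=0, M1=4, M2=0
seg 0: a=4, c=M0/2=0, d=(M1−M0)/(6·1)=2/3, b=Δ0−h0·(2M0+M1)/6=-17/3
seg 1: a=-1, c=M1/2=2, d=(M2−M1)/(6·2)=-1/3, b=Δ1−h1·(2M1+M2)/6=-11/3
t_q=1/4 → seg 0, τ=1/4; S=4+-17/3·τ+0·τ²+2/3·τ³=83/32

  seg 0: a=4 b=-17/3 c=0 d=2/3
  seg 1: a=-1 b=-11/3 c=2 d=-1/3
S(1/4) = 83/32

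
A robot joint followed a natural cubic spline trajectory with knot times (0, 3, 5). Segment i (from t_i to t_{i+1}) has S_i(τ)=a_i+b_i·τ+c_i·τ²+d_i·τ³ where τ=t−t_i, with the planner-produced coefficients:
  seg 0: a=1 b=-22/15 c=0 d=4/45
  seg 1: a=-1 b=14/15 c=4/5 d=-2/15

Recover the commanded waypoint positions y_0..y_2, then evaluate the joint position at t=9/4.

y_0=1 y_1=-1 y_2=3
S(9/4) = -103/80

y_0 = S_0(0) = a_0 = 1
y_1 = S_1(0) = a_1 = -1
y_2 = S_1(2) = 3
t_q=9/4 is in segment 0 (τ=9/4); S_0(τ)=-103/80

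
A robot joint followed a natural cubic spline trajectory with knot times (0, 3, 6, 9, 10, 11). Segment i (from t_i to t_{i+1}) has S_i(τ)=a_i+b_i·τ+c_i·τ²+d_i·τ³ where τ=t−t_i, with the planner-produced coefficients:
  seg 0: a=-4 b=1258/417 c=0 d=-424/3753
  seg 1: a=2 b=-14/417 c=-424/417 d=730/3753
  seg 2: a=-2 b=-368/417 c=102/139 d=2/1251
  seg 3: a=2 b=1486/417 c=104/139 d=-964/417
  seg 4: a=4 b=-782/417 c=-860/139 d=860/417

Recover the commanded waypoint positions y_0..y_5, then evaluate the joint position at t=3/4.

y_0 = S_0(0) = a_0 = -4
y_1 = S_1(0) = a_1 = 2
y_2 = S_2(0) = a_2 = -2
y_3 = S_3(0) = a_3 = 2
y_4 = S_4(0) = a_4 = 4
y_5 = S_4(1) = -2
t_q=3/4 is in segment 0 (τ=3/4); S_0(τ)=-1985/1112

y_0=-4 y_1=2 y_2=-2 y_3=2 y_4=4 y_5=-2
S(3/4) = -1985/1112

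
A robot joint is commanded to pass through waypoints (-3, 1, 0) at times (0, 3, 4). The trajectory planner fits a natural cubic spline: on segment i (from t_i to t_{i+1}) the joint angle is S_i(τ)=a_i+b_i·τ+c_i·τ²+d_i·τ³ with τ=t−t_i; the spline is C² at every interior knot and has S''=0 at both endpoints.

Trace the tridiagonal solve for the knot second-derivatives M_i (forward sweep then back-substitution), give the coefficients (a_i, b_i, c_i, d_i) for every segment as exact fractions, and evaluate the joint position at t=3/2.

Δ: Δ0=4/3, Δ1=-1
row 1: diag=8, rhs=-14; c'=1/8, d'=-7/4
back: M1=-7/4
M: M0=0, M1=-7/4, M2=0
seg 0: a=-3, c=M0/2=0, d=(M1−M0)/(6·3)=-7/72, b=Δ0−h0·(2M0+M1)/6=53/24
seg 1: a=1, c=M1/2=-7/8, d=(M2−M1)/(6·1)=7/24, b=Δ1−h1·(2M1+M2)/6=-5/12
t_q=3/2 → seg 0, τ=3/2; S=-3+53/24·τ+0·τ²+-7/72·τ³=-1/64

  seg 0: a=-3 b=53/24 c=0 d=-7/72
  seg 1: a=1 b=-5/12 c=-7/8 d=7/24
S(3/2) = -1/64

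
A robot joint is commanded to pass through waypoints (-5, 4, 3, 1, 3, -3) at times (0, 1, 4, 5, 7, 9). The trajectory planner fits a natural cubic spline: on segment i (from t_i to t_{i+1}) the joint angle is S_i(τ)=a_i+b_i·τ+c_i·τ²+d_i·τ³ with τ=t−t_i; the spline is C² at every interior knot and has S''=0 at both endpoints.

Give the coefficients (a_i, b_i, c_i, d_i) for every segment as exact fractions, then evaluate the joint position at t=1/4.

  seg 0: a=-5 b=18074/1767 c=0 d=-2171/1767
  seg 1: a=4 b=11561/1767 c=-2171/589 d=821/1767
  seg 2: a=3 b=-5350/1767 c=292/589 d=940/1767
  seg 3: a=1 b=-778/1767 c=1232/589 d=-4847/7068
  seg 4: a=3 b=-535/1767 c=-2383/1178 d=2383/7068
S(1/4) = -92809/37696

Δ: Δ0=9, Δ1=-1/3, Δ2=-2, Δ3=1, Δ4=-3
row 1: diag=8, rhs=-56; c'=3/8, d'=-7
row 2: denom=8−3·3/8=55/8; d'=(-10−3·-7)/(55/8)=8/5
row 3: denom=6−1·8/55=322/55; d'=(18−1·8/5)/(322/55)=451/161
row 4: denom=8−2·55/161=1178/161; d'=(-24−2·451/161)/(1178/161)=-2383/589
back: M4=-2383/589
back: M3=451/161−55/161·-2383/589=2464/589
back: M2=8/5−8/55·2464/589=584/589
back: M1=-7−3/8·584/589=-4342/589
M: M0=0, M1=-4342/589, M2=584/589, M3=2464/589, M4=-2383/589, M5=0
seg 0: a=-5, c=M0/2=0, d=(M1−M0)/(6·1)=-2171/1767, b=Δ0−h0·(2M0+M1)/6=18074/1767
seg 1: a=4, c=M1/2=-2171/589, d=(M2−M1)/(6·3)=821/1767, b=Δ1−h1·(2M1+M2)/6=11561/1767
seg 2: a=3, c=M2/2=292/589, d=(M3−M2)/(6·1)=940/1767, b=Δ2−h2·(2M2+M3)/6=-5350/1767
seg 3: a=1, c=M3/2=1232/589, d=(M4−M3)/(6·2)=-4847/7068, b=Δ3−h3·(2M3+M4)/6=-778/1767
seg 4: a=3, c=M4/2=-2383/1178, d=(M5−M4)/(6·2)=2383/7068, b=Δ4−h4·(2M4+M5)/6=-535/1767
t_q=1/4 → seg 0, τ=1/4; S=-5+18074/1767·τ+0·τ²+-2171/1767·τ³=-92809/37696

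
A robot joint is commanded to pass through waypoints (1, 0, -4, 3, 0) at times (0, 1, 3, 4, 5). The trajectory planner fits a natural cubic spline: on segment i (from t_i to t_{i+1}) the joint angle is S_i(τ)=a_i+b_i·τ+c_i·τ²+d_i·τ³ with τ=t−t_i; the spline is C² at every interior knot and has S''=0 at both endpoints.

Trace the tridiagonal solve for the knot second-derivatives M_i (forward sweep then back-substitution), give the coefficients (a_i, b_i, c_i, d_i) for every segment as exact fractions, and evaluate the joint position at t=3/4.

  seg 0: a=1 b=-7/122 c=0 d=-115/122
  seg 1: a=0 b=-176/61 c=-345/122 d=399/244
  seg 2: a=-4 b=331/61 c=426/61 d=-330/61
  seg 3: a=3 b=193/61 c=-564/61 d=188/61
S(3/4) = 4367/7808

Δ: Δ0=-1, Δ1=-2, Δ2=7, Δ3=-3
row 1: diag=6, rhs=-6; c'=1/3, d'=-1
row 2: denom=6−2·1/3=16/3; d'=(54−2·-1)/(16/3)=21/2
row 3: denom=4−1·3/16=61/16; d'=(-60−1·21/2)/(61/16)=-1128/61
back: M3=-1128/61
back: M2=21/2−3/16·-1128/61=852/61
back: M1=-1−1/3·852/61=-345/61
M: M0=0, M1=-345/61, M2=852/61, M3=-1128/61, M4=0
seg 0: a=1, c=M0/2=0, d=(M1−M0)/(6·1)=-115/122, b=Δ0−h0·(2M0+M1)/6=-7/122
seg 1: a=0, c=M1/2=-345/122, d=(M2−M1)/(6·2)=399/244, b=Δ1−h1·(2M1+M2)/6=-176/61
seg 2: a=-4, c=M2/2=426/61, d=(M3−M2)/(6·1)=-330/61, b=Δ2−h2·(2M2+M3)/6=331/61
seg 3: a=3, c=M3/2=-564/61, d=(M4−M3)/(6·1)=188/61, b=Δ3−h3·(2M3+M4)/6=193/61
t_q=3/4 → seg 0, τ=3/4; S=1+-7/122·τ+0·τ²+-115/122·τ³=4367/7808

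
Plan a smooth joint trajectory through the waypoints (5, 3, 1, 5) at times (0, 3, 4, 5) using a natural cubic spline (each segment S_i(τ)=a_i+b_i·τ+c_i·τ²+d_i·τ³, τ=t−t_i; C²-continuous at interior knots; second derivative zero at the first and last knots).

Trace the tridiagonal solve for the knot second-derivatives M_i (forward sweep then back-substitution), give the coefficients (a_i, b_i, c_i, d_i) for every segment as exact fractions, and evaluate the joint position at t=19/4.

Δ: Δ0=-2/3, Δ1=-2, Δ2=4
row 1: diag=8, rhs=-8; c'=1/8, d'=-1
row 2: denom=4−1·1/8=31/8; d'=(36−1·-1)/(31/8)=296/31
back: M2=296/31
back: M1=-1−1/8·296/31=-68/31
M: M0=0, M1=-68/31, M2=296/31, M3=0
seg 0: a=5, c=M0/2=0, d=(M1−M0)/(6·3)=-34/279, b=Δ0−h0·(2M0+M1)/6=40/93
seg 1: a=3, c=M1/2=-34/31, d=(M2−M1)/(6·1)=182/93, b=Δ1−h1·(2M1+M2)/6=-266/93
seg 2: a=1, c=M2/2=148/31, d=(M3−M2)/(6·1)=-148/93, b=Δ2−h2·(2M2+M3)/6=76/93
t_q=19/4 → seg 2, τ=3/4; S=1+76/93·τ+148/31·τ²+-148/93·τ³=1799/496

  seg 0: a=5 b=40/93 c=0 d=-34/279
  seg 1: a=3 b=-266/93 c=-34/31 d=182/93
  seg 2: a=1 b=76/93 c=148/31 d=-148/93
S(19/4) = 1799/496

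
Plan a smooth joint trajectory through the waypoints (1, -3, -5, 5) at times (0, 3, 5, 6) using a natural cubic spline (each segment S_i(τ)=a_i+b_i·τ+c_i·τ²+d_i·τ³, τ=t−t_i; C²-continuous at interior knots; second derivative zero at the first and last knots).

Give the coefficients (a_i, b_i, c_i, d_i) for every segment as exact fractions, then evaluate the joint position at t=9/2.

  seg 0: a=1 b=-11/42 c=0 d=-5/42
  seg 1: a=-3 b=-73/21 c=-15/14 d=97/84
  seg 2: a=-5 b=128/21 c=41/7 d=-41/21
S(9/2) = -1507/224

Δ: Δ0=-4/3, Δ1=-1, Δ2=10
row 1: diag=10, rhs=2; c'=1/5, d'=1/5
row 2: denom=6−2·1/5=28/5; d'=(66−2·1/5)/(28/5)=82/7
back: M2=82/7
back: M1=1/5−1/5·82/7=-15/7
M: M0=0, M1=-15/7, M2=82/7, M3=0
seg 0: a=1, c=M0/2=0, d=(M1−M0)/(6·3)=-5/42, b=Δ0−h0·(2M0+M1)/6=-11/42
seg 1: a=-3, c=M1/2=-15/14, d=(M2−M1)/(6·2)=97/84, b=Δ1−h1·(2M1+M2)/6=-73/21
seg 2: a=-5, c=M2/2=41/7, d=(M3−M2)/(6·1)=-41/21, b=Δ2−h2·(2M2+M3)/6=128/21
t_q=9/2 → seg 1, τ=3/2; S=-3+-73/21·τ+-15/14·τ²+97/84·τ³=-1507/224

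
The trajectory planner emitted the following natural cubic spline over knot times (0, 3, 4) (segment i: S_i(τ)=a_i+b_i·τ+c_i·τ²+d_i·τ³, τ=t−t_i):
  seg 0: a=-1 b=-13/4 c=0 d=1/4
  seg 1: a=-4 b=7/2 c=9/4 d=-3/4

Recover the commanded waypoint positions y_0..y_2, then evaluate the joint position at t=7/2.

y_0 = S_0(0) = a_0 = -1
y_1 = S_1(0) = a_1 = -4
y_2 = S_1(1) = 1
t_q=7/2 is in segment 1 (τ=1/2); S_1(τ)=-57/32

y_0=-1 y_1=-4 y_2=1
S(7/2) = -57/32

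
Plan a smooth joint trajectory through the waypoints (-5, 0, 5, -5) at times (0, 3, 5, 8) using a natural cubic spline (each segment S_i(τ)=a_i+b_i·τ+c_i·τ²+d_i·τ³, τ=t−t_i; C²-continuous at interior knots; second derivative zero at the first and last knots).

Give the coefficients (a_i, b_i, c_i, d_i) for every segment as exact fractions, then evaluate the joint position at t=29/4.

Δ: Δ0=5/3, Δ1=5/2, Δ2=-10/3
row 1: diag=10, rhs=5; c'=1/5, d'=1/2
row 2: denom=10−2·1/5=48/5; d'=(-35−2·1/2)/(48/5)=-15/4
back: M2=-15/4
back: M1=1/2−1/5·-15/4=5/4
M: M0=0, M1=5/4, M2=-15/4, M3=0
seg 0: a=-5, c=M0/2=0, d=(M1−M0)/(6·3)=5/72, b=Δ0−h0·(2M0+M1)/6=25/24
seg 1: a=0, c=M1/2=5/8, d=(M2−M1)/(6·2)=-5/12, b=Δ1−h1·(2M1+M2)/6=35/12
seg 2: a=5, c=M2/2=-15/8, d=(M3−M2)/(6·3)=5/24, b=Δ2−h2·(2M2+M3)/6=5/12
t_q=29/4 → seg 2, τ=9/4; S=5+5/12·τ+-15/8·τ²+5/24·τ³=-605/512

  seg 0: a=-5 b=25/24 c=0 d=5/72
  seg 1: a=0 b=35/12 c=5/8 d=-5/12
  seg 2: a=5 b=5/12 c=-15/8 d=5/24
S(29/4) = -605/512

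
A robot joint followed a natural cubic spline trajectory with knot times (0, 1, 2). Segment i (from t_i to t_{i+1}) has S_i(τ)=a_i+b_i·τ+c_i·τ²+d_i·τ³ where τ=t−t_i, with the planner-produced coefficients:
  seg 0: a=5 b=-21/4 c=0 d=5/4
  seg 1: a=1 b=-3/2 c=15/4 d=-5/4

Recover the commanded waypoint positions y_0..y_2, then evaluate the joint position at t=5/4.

y_0=5 y_1=1 y_2=2
S(5/4) = 215/256

y_0 = S_0(0) = a_0 = 5
y_1 = S_1(0) = a_1 = 1
y_2 = S_1(1) = 2
t_q=5/4 is in segment 1 (τ=1/4); S_1(τ)=215/256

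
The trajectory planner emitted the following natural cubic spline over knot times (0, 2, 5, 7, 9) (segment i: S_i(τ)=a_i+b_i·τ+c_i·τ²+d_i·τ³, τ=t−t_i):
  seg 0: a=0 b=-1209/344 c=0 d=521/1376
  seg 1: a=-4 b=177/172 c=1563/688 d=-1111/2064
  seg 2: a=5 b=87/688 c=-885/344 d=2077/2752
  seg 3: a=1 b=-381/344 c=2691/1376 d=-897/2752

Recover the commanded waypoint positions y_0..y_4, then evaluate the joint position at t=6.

y_0 = S_0(0) = a_0 = 0
y_1 = S_1(0) = a_1 = -4
y_2 = S_2(0) = a_2 = 5
y_3 = S_3(0) = a_3 = 1
y_4 = S_3(2) = 4
t_q=6 is in segment 2 (τ=1); S_2(τ)=9105/2752

y_0=0 y_1=-4 y_2=5 y_3=1 y_4=4
S(6) = 9105/2752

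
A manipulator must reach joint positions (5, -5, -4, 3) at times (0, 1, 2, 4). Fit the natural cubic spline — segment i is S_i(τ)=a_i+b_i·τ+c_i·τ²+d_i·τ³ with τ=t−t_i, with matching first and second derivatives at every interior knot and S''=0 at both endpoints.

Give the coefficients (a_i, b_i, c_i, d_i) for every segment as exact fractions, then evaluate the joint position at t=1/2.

Δ: Δ0=-10, Δ1=1, Δ2=7/2
row 1: diag=4, rhs=66; c'=1/4, d'=33/2
row 2: denom=6−1·1/4=23/4; d'=(15−1·33/2)/(23/4)=-6/23
back: M2=-6/23
back: M1=33/2−1/4·-6/23=381/23
M: M0=0, M1=381/23, M2=-6/23, M3=0
seg 0: a=5, c=M0/2=0, d=(M1−M0)/(6·1)=127/46, b=Δ0−h0·(2M0+M1)/6=-587/46
seg 1: a=-5, c=M1/2=381/46, d=(M2−M1)/(6·1)=-129/46, b=Δ1−h1·(2M1+M2)/6=-103/23
seg 2: a=-4, c=M2/2=-3/23, d=(M3−M2)/(6·2)=1/46, b=Δ2−h2·(2M2+M3)/6=169/46
t_q=1/2 → seg 0, τ=1/2; S=5+-587/46·τ+0·τ²+127/46·τ³=-381/368

  seg 0: a=5 b=-587/46 c=0 d=127/46
  seg 1: a=-5 b=-103/23 c=381/46 d=-129/46
  seg 2: a=-4 b=169/46 c=-3/23 d=1/46
S(1/2) = -381/368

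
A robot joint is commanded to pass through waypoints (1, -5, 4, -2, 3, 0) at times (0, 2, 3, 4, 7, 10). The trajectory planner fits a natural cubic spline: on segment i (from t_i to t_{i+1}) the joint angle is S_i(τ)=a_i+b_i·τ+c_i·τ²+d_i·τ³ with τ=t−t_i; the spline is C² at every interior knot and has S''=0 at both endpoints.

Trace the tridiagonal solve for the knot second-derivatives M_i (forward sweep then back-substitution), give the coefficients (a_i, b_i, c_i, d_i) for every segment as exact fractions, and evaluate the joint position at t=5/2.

  seg 0: a=1 b=-16661/1929 c=0 d=5437/3858
  seg 1: a=-5 b=15961/1929 c=5437/643 d=-14911/1929
  seg 2: a=4 b=3850/1929 c=-9474/643 d=12998/1929
  seg 3: a=-2 b=-14000/1929 c=3524/643 d=-14501/17361
  seg 4: a=3 b=5929/1929 c=-3929/1929 d=3929/17361
S(5/2) = 1465/5144

Δ: Δ0=-3, Δ1=9, Δ2=-6, Δ3=5/3, Δ4=-1
row 1: diag=6, rhs=72; c'=1/6, d'=12
row 2: denom=4−1·1/6=23/6; d'=(-90−1·12)/(23/6)=-612/23
row 3: denom=8−1·6/23=178/23; d'=(46−1·-612/23)/(178/23)=835/89
row 4: denom=12−3·69/178=1929/178; d'=(-16−3·835/89)/(1929/178)=-7858/1929
back: M4=-7858/1929
back: M3=835/89−69/178·-7858/1929=7048/643
back: M2=-612/23−6/23·7048/643=-18948/643
back: M1=12−1/6·-18948/643=10874/643
M: M0=0, M1=10874/643, M2=-18948/643, M3=7048/643, M4=-7858/1929, M5=0
seg 0: a=1, c=M0/2=0, d=(M1−M0)/(6·2)=5437/3858, b=Δ0−h0·(2M0+M1)/6=-16661/1929
seg 1: a=-5, c=M1/2=5437/643, d=(M2−M1)/(6·1)=-14911/1929, b=Δ1−h1·(2M1+M2)/6=15961/1929
seg 2: a=4, c=M2/2=-9474/643, d=(M3−M2)/(6·1)=12998/1929, b=Δ2−h2·(2M2+M3)/6=3850/1929
seg 3: a=-2, c=M3/2=3524/643, d=(M4−M3)/(6·3)=-14501/17361, b=Δ3−h3·(2M3+M4)/6=-14000/1929
seg 4: a=3, c=M4/2=-3929/1929, d=(M5−M4)/(6·3)=3929/17361, b=Δ4−h4·(2M4+M5)/6=5929/1929
t_q=5/2 → seg 1, τ=1/2; S=-5+15961/1929·τ+5437/643·τ²+-14911/1929·τ³=1465/5144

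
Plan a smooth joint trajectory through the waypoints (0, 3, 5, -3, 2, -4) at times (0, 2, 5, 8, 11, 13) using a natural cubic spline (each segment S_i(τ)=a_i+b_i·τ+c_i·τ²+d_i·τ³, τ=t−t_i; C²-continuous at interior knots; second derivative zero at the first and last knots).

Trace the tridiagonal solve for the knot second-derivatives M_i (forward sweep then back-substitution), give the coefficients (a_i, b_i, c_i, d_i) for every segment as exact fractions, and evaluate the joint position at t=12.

Δ: Δ0=3/2, Δ1=2/3, Δ2=-8/3, Δ3=5/3, Δ4=-3
row 1: diag=10, rhs=-5; c'=3/10, d'=-1/2
row 2: denom=12−3·3/10=111/10; d'=(-20−3·-1/2)/(111/10)=-5/3
row 3: denom=12−3·10/37=414/37; d'=(26−3·-5/3)/(414/37)=1147/414
row 4: denom=10−3·37/138=423/46; d'=(-28−3·1147/414)/(423/46)=-5011/1269
back: M4=-5011/1269
back: M3=1147/414−37/138·-5011/1269=14578/3807
back: M2=-5/3−10/37·14578/3807=-10285/3807
back: M1=-1/2−3/10·-10285/3807=394/1269
M: M0=0, M1=394/1269, M2=-10285/3807, M3=14578/3807, M4=-5011/1269, M5=0
seg 0: a=0, c=M0/2=0, d=(M1−M0)/(6·2)=197/7614, b=Δ0−h0·(2M0+M1)/6=10633/7614
seg 1: a=3, c=M1/2=197/1269, d=(M2−M1)/(6·3)=-11467/68526, b=Δ1−h1·(2M1+M2)/6=12997/7614
seg 2: a=5, c=M2/2=-10285/7614, d=(M3−M2)/(6·3)=529/1458, b=Δ2−h2·(2M2+M3)/6=-7156/3807
seg 3: a=-3, c=M3/2=7289/3807, d=(M4−M3)/(6·3)=-29611/68526, b=Δ3−h3·(2M3+M4)/6=-1433/7614
seg 4: a=2, c=M4/2=-5011/2538, d=(M5−M4)/(6·2)=5011/15228, b=Δ4−h4·(2M4+M5)/6=-1399/3807
t_q=12 → seg 4, τ=1; S=2+-1399/3807·τ+-5011/2538·τ²+5011/15228·τ³=-65/5076

  seg 0: a=0 b=10633/7614 c=0 d=197/7614
  seg 1: a=3 b=12997/7614 c=197/1269 d=-11467/68526
  seg 2: a=5 b=-7156/3807 c=-10285/7614 d=529/1458
  seg 3: a=-3 b=-1433/7614 c=7289/3807 d=-29611/68526
  seg 4: a=2 b=-1399/3807 c=-5011/2538 d=5011/15228
S(12) = -65/5076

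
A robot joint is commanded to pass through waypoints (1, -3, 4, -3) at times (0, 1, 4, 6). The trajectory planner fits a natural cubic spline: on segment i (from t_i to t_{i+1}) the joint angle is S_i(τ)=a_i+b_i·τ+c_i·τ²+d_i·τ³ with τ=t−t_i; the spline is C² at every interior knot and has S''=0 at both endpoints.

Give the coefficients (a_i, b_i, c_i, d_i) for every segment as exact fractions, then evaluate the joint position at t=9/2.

Δ: Δ0=-4, Δ1=7/3, Δ2=-7/2
row 1: diag=8, rhs=38; c'=3/8, d'=19/4
row 2: denom=10−3·3/8=71/8; d'=(-35−3·19/4)/(71/8)=-394/71
back: M2=-394/71
back: M1=19/4−3/8·-394/71=485/71
M: M0=0, M1=485/71, M2=-394/71, M3=0
seg 0: a=1, c=M0/2=0, d=(M1−M0)/(6·1)=485/426, b=Δ0−h0·(2M0+M1)/6=-2189/426
seg 1: a=-3, c=M1/2=485/142, d=(M2−M1)/(6·3)=-293/426, b=Δ1−h1·(2M1+M2)/6=-367/213
seg 2: a=4, c=M2/2=-197/71, d=(M3−M2)/(6·2)=197/426, b=Δ2−h2·(2M2+M3)/6=85/426
t_q=9/2 → seg 2, τ=1/2; S=4+85/426·τ+-197/71·τ²+197/426·τ³=3935/1136

  seg 0: a=1 b=-2189/426 c=0 d=485/426
  seg 1: a=-3 b=-367/213 c=485/142 d=-293/426
  seg 2: a=4 b=85/426 c=-197/71 d=197/426
S(9/2) = 3935/1136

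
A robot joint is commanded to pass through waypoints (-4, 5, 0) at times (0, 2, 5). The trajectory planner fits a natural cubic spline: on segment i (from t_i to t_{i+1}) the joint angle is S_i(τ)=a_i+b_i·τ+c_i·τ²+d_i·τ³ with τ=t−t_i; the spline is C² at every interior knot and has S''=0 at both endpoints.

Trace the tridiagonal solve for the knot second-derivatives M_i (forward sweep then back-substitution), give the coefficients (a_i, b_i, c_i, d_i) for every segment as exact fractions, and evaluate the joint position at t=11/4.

Δ: Δ0=9/2, Δ1=-5/3
row 1: diag=10, rhs=-37; c'=3/10, d'=-37/10
back: M1=-37/10
M: M0=0, M1=-37/10, M2=0
seg 0: a=-4, c=M0/2=0, d=(M1−M0)/(6·2)=-37/120, b=Δ0−h0·(2M0+M1)/6=86/15
seg 1: a=5, c=M1/2=-37/20, d=(M2−M1)/(6·3)=37/180, b=Δ1−h1·(2M1+M2)/6=61/30
t_q=11/4 → seg 1, τ=3/4; S=5+61/30·τ+-37/20·τ²+37/180·τ³=7131/1280

  seg 0: a=-4 b=86/15 c=0 d=-37/120
  seg 1: a=5 b=61/30 c=-37/20 d=37/180
S(11/4) = 7131/1280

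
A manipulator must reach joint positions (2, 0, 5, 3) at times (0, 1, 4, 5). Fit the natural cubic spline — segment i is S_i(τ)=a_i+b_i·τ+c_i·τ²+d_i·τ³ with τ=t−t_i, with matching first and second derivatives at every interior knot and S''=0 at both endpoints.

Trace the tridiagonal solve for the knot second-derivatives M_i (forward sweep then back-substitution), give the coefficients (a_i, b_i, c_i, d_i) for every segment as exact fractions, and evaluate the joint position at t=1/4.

Δ: Δ0=-2, Δ1=5/3, Δ2=-2
row 1: diag=8, rhs=22; c'=3/8, d'=11/4
row 2: denom=8−3·3/8=55/8; d'=(-22−3·11/4)/(55/8)=-22/5
back: M2=-22/5
back: M1=11/4−3/8·-22/5=22/5
M: M0=0, M1=22/5, M2=-22/5, M3=0
seg 0: a=2, c=M0/2=0, d=(M1−M0)/(6·1)=11/15, b=Δ0−h0·(2M0+M1)/6=-41/15
seg 1: a=0, c=M1/2=11/5, d=(M2−M1)/(6·3)=-22/45, b=Δ1−h1·(2M1+M2)/6=-8/15
seg 2: a=5, c=M2/2=-11/5, d=(M3−M2)/(6·1)=11/15, b=Δ2−h2·(2M2+M3)/6=-8/15
t_q=1/4 → seg 0, τ=1/4; S=2+-41/15·τ+0·τ²+11/15·τ³=85/64

  seg 0: a=2 b=-41/15 c=0 d=11/15
  seg 1: a=0 b=-8/15 c=11/5 d=-22/45
  seg 2: a=5 b=-8/15 c=-11/5 d=11/15
S(1/4) = 85/64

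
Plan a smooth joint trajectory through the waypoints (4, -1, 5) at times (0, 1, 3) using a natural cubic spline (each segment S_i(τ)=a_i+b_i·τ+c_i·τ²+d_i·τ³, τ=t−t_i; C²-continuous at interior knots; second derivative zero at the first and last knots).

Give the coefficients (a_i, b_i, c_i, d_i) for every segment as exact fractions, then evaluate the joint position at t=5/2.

Δ: Δ0=-5, Δ1=3
row 1: diag=6, rhs=48; c'=1/3, d'=8
back: M1=8
M: M0=0, M1=8, M2=0
seg 0: a=4, c=M0/2=0, d=(M1−M0)/(6·1)=4/3, b=Δ0−h0·(2M0+M1)/6=-19/3
seg 1: a=-1, c=M1/2=4, d=(M2−M1)/(6·2)=-2/3, b=Δ1−h1·(2M1+M2)/6=-7/3
t_q=5/2 → seg 1, τ=3/2; S=-1+-7/3·τ+4·τ²+-2/3·τ³=9/4

  seg 0: a=4 b=-19/3 c=0 d=4/3
  seg 1: a=-1 b=-7/3 c=4 d=-2/3
S(5/2) = 9/4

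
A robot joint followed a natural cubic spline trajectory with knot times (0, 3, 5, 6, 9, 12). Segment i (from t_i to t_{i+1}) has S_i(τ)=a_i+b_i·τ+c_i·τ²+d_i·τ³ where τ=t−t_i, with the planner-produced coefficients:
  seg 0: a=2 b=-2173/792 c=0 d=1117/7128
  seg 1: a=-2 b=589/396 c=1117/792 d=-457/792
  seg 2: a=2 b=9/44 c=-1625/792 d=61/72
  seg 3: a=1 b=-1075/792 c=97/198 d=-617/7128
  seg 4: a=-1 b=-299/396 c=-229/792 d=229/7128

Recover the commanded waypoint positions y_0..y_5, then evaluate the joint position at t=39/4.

y_0 = S_0(0) = a_0 = 2
y_1 = S_1(0) = a_1 = -2
y_2 = S_2(0) = a_2 = 2
y_3 = S_3(0) = a_3 = 1
y_4 = S_4(0) = a_4 = -1
y_5 = S_4(3) = -5
t_q=39/4 is in segment 4 (τ=3/4); S_4(τ)=-9661/5632

y_0=2 y_1=-2 y_2=2 y_3=1 y_4=-1 y_5=-5
S(39/4) = -9661/5632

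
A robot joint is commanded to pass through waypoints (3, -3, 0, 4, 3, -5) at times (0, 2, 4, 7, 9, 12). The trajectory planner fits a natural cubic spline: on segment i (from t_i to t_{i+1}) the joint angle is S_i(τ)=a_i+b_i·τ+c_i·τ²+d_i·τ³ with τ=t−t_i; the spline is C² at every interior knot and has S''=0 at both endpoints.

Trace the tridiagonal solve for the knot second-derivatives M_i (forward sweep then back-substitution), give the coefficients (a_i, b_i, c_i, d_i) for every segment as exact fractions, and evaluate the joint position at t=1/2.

Δ: Δ0=-3, Δ1=3/2, Δ2=4/3, Δ3=-1/2, Δ4=-8/3
row 1: diag=8, rhs=27; c'=1/4, d'=27/8
row 2: denom=10−2·1/4=19/2; d'=(-1−2·27/8)/(19/2)=-31/38
row 3: denom=10−3·6/19=172/19; d'=(-11−3·-31/38)/(172/19)=-325/344
row 4: denom=10−2·19/86=411/43; d'=(-13−2·-325/344)/(411/43)=-637/548
back: M4=-637/548
back: M3=-325/344−19/86·-637/548=-377/548
back: M2=-31/38−6/19·-377/548=-82/137
back: M1=27/8−1/4·-82/137=3863/1096
M: M0=0, M1=3863/1096, M2=-82/137, M3=-377/548, M4=-637/548, M5=0
seg 0: a=3, c=M0/2=0, d=(M1−M0)/(6·2)=3863/13152, b=Δ0−h0·(2M0+M1)/6=-13727/3288
seg 1: a=-3, c=M1/2=3863/2192, d=(M2−M1)/(6·2)=-4519/13152, b=Δ1−h1·(2M1+M2)/6=-1069/1644
seg 2: a=0, c=M2/2=-41/137, d=(M3−M2)/(6·3)=-49/9864, b=Δ2−h2·(2M2+M3)/6=7483/3288
seg 3: a=4, c=M3/2=-377/1096, d=(M4−M3)/(6·2)=-65/1644, b=Δ3−h3·(2M3+M4)/6=569/1644
seg 4: a=3, c=M4/2=-637/1096, d=(M5−M4)/(6·3)=637/9864, b=Δ4−h4·(2M4+M5)/6=-2473/1644
t_q=1/2 → seg 0, τ=1/2; S=3+-13727/3288·τ+0·τ²+3863/13152·τ³=33293/35072

  seg 0: a=3 b=-13727/3288 c=0 d=3863/13152
  seg 1: a=-3 b=-1069/1644 c=3863/2192 d=-4519/13152
  seg 2: a=0 b=7483/3288 c=-41/137 d=-49/9864
  seg 3: a=4 b=569/1644 c=-377/1096 d=-65/1644
  seg 4: a=3 b=-2473/1644 c=-637/1096 d=637/9864
S(1/2) = 33293/35072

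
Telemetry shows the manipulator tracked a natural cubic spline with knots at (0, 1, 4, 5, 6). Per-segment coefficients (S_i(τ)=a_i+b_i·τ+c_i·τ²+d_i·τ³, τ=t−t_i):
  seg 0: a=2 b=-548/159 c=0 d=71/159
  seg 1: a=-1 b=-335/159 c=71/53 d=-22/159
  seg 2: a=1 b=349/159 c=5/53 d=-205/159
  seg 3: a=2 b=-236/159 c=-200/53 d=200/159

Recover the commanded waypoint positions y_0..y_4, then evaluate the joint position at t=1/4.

y_0 = S_0(0) = a_0 = 2
y_1 = S_1(0) = a_1 = -1
y_2 = S_2(0) = a_2 = 1
y_3 = S_3(0) = a_3 = 2
y_4 = S_3(1) = -2
t_q=1/4 is in segment 0 (τ=1/4); S_0(τ)=3885/3392

y_0=2 y_1=-1 y_2=1 y_3=2 y_4=-2
S(1/4) = 3885/3392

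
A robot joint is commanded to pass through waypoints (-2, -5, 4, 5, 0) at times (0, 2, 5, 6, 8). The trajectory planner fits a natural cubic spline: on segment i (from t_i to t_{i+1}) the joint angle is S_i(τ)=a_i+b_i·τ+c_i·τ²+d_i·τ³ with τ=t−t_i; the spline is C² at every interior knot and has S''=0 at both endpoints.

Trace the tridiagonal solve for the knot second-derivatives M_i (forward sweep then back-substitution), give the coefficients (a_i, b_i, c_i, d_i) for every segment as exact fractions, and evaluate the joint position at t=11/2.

  seg 0: a=-2 b=-549/208 c=0 d=237/832
  seg 1: a=-5 b=81/104 c=711/416 d=-31/96
  seg 2: a=4 b=963/416 c=-249/208 d=-49/416
  seg 3: a=5 b=-45/104 c=-645/416 d=215/832
S(11/2) = 16119/3328

Δ: Δ0=-3/2, Δ1=3, Δ2=1, Δ3=-5/2
row 1: diag=10, rhs=27; c'=3/10, d'=27/10
row 2: denom=8−3·3/10=71/10; d'=(-12−3·27/10)/(71/10)=-201/71
row 3: denom=6−1·10/71=416/71; d'=(-21−1·-201/71)/(416/71)=-645/208
back: M3=-645/208
back: M2=-201/71−10/71·-645/208=-249/104
back: M1=27/10−3/10·-249/104=711/208
M: M0=0, M1=711/208, M2=-249/104, M3=-645/208, M4=0
seg 0: a=-2, c=M0/2=0, d=(M1−M0)/(6·2)=237/832, b=Δ0−h0·(2M0+M1)/6=-549/208
seg 1: a=-5, c=M1/2=711/416, d=(M2−M1)/(6·3)=-31/96, b=Δ1−h1·(2M1+M2)/6=81/104
seg 2: a=4, c=M2/2=-249/208, d=(M3−M2)/(6·1)=-49/416, b=Δ2−h2·(2M2+M3)/6=963/416
seg 3: a=5, c=M3/2=-645/416, d=(M4−M3)/(6·2)=215/832, b=Δ3−h3·(2M3+M4)/6=-45/104
t_q=11/2 → seg 2, τ=1/2; S=4+963/416·τ+-249/208·τ²+-49/416·τ³=16119/3328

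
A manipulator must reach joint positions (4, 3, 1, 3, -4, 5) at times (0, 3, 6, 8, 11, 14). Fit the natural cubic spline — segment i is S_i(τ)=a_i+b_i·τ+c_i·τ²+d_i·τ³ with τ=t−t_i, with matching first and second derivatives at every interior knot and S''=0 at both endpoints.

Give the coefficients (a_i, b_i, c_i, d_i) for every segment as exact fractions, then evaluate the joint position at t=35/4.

Δ: Δ0=-1/3, Δ1=-2/3, Δ2=1, Δ3=-7/3, Δ4=3
row 1: diag=12, rhs=-2; c'=1/4, d'=-1/6
row 2: denom=10−3·1/4=37/4; d'=(10−3·-1/6)/(37/4)=42/37
row 3: denom=10−2·8/37=354/37; d'=(-20−2·42/37)/(354/37)=-412/177
row 4: denom=12−3·37/118=1305/118; d'=(32−3·-412/177)/(1305/118)=920/261
back: M4=920/261
back: M3=-412/177−37/118·920/261=-896/261
back: M2=42/37−8/37·-896/261=490/261
back: M1=-1/6−1/4·490/261=-166/261
M: M0=0, M1=-166/261, M2=490/261, M3=-896/261, M4=920/261, M5=0
seg 0: a=4, c=M0/2=0, d=(M1−M0)/(6·3)=-83/2349, b=Δ0−h0·(2M0+M1)/6=-4/261
seg 1: a=3, c=M1/2=-83/261, d=(M2−M1)/(6·3)=328/2349, b=Δ1−h1·(2M1+M2)/6=-253/261
seg 2: a=1, c=M2/2=245/261, d=(M3−M2)/(6·2)=-77/174, b=Δ2−h2·(2M2+M3)/6=233/261
seg 3: a=3, c=M3/2=-448/261, d=(M4−M3)/(6·3)=908/2349, b=Δ3−h3·(2M3+M4)/6=-173/261
seg 4: a=-4, c=M4/2=460/261, d=(M5−M4)/(6·3)=-460/2349, b=Δ4−h4·(2M4+M5)/6=-137/261
t_q=35/4 → seg 3, τ=3/4; S=3+-173/261·τ+-448/261·τ²+908/2349·τ³=789/464

  seg 0: a=4 b=-4/261 c=0 d=-83/2349
  seg 1: a=3 b=-253/261 c=-83/261 d=328/2349
  seg 2: a=1 b=233/261 c=245/261 d=-77/174
  seg 3: a=3 b=-173/261 c=-448/261 d=908/2349
  seg 4: a=-4 b=-137/261 c=460/261 d=-460/2349
S(35/4) = 789/464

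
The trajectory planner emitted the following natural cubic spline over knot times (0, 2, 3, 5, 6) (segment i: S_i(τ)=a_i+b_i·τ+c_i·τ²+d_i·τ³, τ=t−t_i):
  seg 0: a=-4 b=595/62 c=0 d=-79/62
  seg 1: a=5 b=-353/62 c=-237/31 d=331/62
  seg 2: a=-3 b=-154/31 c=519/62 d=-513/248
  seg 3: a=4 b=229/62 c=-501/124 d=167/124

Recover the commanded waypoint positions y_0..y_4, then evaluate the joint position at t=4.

y_0=-4 y_1=5 y_2=-3 y_3=4 y_4=5
S(4) = -413/248

y_0 = S_0(0) = a_0 = -4
y_1 = S_1(0) = a_1 = 5
y_2 = S_2(0) = a_2 = -3
y_3 = S_3(0) = a_3 = 4
y_4 = S_3(1) = 5
t_q=4 is in segment 2 (τ=1); S_2(τ)=-413/248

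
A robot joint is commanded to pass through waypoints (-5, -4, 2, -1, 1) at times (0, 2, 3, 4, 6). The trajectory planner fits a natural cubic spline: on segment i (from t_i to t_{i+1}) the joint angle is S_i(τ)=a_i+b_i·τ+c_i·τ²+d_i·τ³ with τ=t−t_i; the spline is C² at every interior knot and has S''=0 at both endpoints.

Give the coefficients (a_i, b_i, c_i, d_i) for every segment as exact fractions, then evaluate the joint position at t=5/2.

Δ: Δ0=1/2, Δ1=6, Δ2=-3, Δ3=1
row 1: diag=6, rhs=33; c'=1/6, d'=11/2
row 2: denom=4−1·1/6=23/6; d'=(-54−1·11/2)/(23/6)=-357/23
row 3: denom=6−1·6/23=132/23; d'=(24−1·-357/23)/(132/23)=303/44
back: M3=303/44
back: M2=-357/23−6/23·303/44=-381/22
back: M1=11/2−1/6·-381/22=369/44
M: M0=0, M1=369/44, M2=-381/22, M3=303/44, M4=0
seg 0: a=-5, c=M0/2=0, d=(M1−M0)/(6·2)=123/176, b=Δ0−h0·(2M0+M1)/6=-101/44
seg 1: a=-4, c=M1/2=369/88, d=(M2−M1)/(6·1)=-377/88, b=Δ1−h1·(2M1+M2)/6=67/11
seg 2: a=2, c=M2/2=-381/44, d=(M3−M2)/(6·1)=355/88, b=Δ2−h2·(2M2+M3)/6=13/8
seg 3: a=-1, c=M3/2=303/88, d=(M4−M3)/(6·2)=-101/176, b=Δ3−h3·(2M3+M4)/6=-79/22
t_q=5/2 → seg 1, τ=1/2; S=-4+67/11·τ+369/88·τ²+-377/88·τ³=-311/704

  seg 0: a=-5 b=-101/44 c=0 d=123/176
  seg 1: a=-4 b=67/11 c=369/88 d=-377/88
  seg 2: a=2 b=13/8 c=-381/44 d=355/88
  seg 3: a=-1 b=-79/22 c=303/88 d=-101/176
S(5/2) = -311/704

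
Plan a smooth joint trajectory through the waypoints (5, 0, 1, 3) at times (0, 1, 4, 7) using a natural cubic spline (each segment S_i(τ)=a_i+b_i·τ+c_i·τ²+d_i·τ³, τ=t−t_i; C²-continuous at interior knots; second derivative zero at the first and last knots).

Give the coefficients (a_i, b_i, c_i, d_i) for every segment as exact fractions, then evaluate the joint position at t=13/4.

  seg 0: a=5 b=-166/29 c=0 d=21/29
  seg 1: a=0 b=-103/29 c=63/29 d=-229/783
  seg 2: a=1 b=46/29 c=-40/87 d=40/783
S(13/4) = -603/1856

Δ: Δ0=-5, Δ1=1/3, Δ2=2/3
row 1: diag=8, rhs=32; c'=3/8, d'=4
row 2: denom=12−3·3/8=87/8; d'=(2−3·4)/(87/8)=-80/87
back: M2=-80/87
back: M1=4−3/8·-80/87=126/29
M: M0=0, M1=126/29, M2=-80/87, M3=0
seg 0: a=5, c=M0/2=0, d=(M1−M0)/(6·1)=21/29, b=Δ0−h0·(2M0+M1)/6=-166/29
seg 1: a=0, c=M1/2=63/29, d=(M2−M1)/(6·3)=-229/783, b=Δ1−h1·(2M1+M2)/6=-103/29
seg 2: a=1, c=M2/2=-40/87, d=(M3−M2)/(6·3)=40/783, b=Δ2−h2·(2M2+M3)/6=46/29
t_q=13/4 → seg 1, τ=9/4; S=0+-103/29·τ+63/29·τ²+-229/783·τ³=-603/1856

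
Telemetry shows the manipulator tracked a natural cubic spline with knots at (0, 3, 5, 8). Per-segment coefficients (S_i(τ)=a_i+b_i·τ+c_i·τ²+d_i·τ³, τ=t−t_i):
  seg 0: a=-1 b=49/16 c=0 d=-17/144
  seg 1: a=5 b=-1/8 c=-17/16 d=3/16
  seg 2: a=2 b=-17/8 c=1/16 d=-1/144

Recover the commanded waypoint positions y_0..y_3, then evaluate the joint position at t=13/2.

y_0=-1 y_1=5 y_2=2 y_3=-4
S(13/2) = -137/128

y_0 = S_0(0) = a_0 = -1
y_1 = S_1(0) = a_1 = 5
y_2 = S_2(0) = a_2 = 2
y_3 = S_2(3) = -4
t_q=13/2 is in segment 2 (τ=3/2); S_2(τ)=-137/128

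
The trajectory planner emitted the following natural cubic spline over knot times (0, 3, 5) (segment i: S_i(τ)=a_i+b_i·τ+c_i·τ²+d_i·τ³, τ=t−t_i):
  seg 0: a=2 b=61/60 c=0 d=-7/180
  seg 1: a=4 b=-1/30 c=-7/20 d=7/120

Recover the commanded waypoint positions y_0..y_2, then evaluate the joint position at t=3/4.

y_0 = S_0(0) = a_0 = 2
y_1 = S_1(0) = a_1 = 4
y_2 = S_1(2) = 3
t_q=3/4 is in segment 0 (τ=3/4); S_0(τ)=703/256

y_0=2 y_1=4 y_2=3
S(3/4) = 703/256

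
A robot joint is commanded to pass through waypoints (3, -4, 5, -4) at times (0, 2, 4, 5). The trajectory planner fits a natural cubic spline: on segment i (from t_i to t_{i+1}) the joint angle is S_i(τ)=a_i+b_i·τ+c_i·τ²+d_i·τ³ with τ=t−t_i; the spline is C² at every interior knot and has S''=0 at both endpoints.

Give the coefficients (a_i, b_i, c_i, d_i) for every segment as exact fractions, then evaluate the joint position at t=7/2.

  seg 0: a=3 b=-76/11 c=0 d=75/88
  seg 1: a=-4 b=73/22 c=225/44 d=-199/88
  seg 2: a=5 b=-37/11 c=-93/11 d=31/11
S(7/2) = 3415/704

Δ: Δ0=-7/2, Δ1=9/2, Δ2=-9
row 1: diag=8, rhs=48; c'=1/4, d'=6
row 2: denom=6−2·1/4=11/2; d'=(-81−2·6)/(11/2)=-186/11
back: M2=-186/11
back: M1=6−1/4·-186/11=225/22
M: M0=0, M1=225/22, M2=-186/11, M3=0
seg 0: a=3, c=M0/2=0, d=(M1−M0)/(6·2)=75/88, b=Δ0−h0·(2M0+M1)/6=-76/11
seg 1: a=-4, c=M1/2=225/44, d=(M2−M1)/(6·2)=-199/88, b=Δ1−h1·(2M1+M2)/6=73/22
seg 2: a=5, c=M2/2=-93/11, d=(M3−M2)/(6·1)=31/11, b=Δ2−h2·(2M2+M3)/6=-37/11
t_q=7/2 → seg 1, τ=3/2; S=-4+73/22·τ+225/44·τ²+-199/88·τ³=3415/704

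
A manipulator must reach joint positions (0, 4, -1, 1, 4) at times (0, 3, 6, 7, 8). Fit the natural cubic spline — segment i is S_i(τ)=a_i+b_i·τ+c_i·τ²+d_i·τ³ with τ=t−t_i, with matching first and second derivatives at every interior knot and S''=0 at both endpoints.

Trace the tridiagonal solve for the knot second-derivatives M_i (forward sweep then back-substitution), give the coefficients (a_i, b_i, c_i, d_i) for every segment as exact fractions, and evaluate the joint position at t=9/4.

  seg 0: a=0 b=425/168 c=0 d=-67/504
  seg 1: a=4 b=-89/84 c=-67/56 d=167/504
  seg 2: a=-1 b=17/24 c=25/14 d=-83/168
  seg 3: a=1 b=235/84 c=17/56 d=-17/168
S(9/4) = 2139/512

Δ: Δ0=4/3, Δ1=-5/3, Δ2=2, Δ3=3
row 1: diag=12, rhs=-18; c'=1/4, d'=-3/2
row 2: denom=8−3·1/4=29/4; d'=(22−3·-3/2)/(29/4)=106/29
row 3: denom=4−1·4/29=112/29; d'=(6−1·106/29)/(112/29)=17/28
back: M3=17/28
back: M2=106/29−4/29·17/28=25/7
back: M1=-3/2−1/4·25/7=-67/28
M: M0=0, M1=-67/28, M2=25/7, M3=17/28, M4=0
seg 0: a=0, c=M0/2=0, d=(M1−M0)/(6·3)=-67/504, b=Δ0−h0·(2M0+M1)/6=425/168
seg 1: a=4, c=M1/2=-67/56, d=(M2−M1)/(6·3)=167/504, b=Δ1−h1·(2M1+M2)/6=-89/84
seg 2: a=-1, c=M2/2=25/14, d=(M3−M2)/(6·1)=-83/168, b=Δ2−h2·(2M2+M3)/6=17/24
seg 3: a=1, c=M3/2=17/56, d=(M4−M3)/(6·1)=-17/168, b=Δ3−h3·(2M3+M4)/6=235/84
t_q=9/4 → seg 0, τ=9/4; S=0+425/168·τ+0·τ²+-67/504·τ³=2139/512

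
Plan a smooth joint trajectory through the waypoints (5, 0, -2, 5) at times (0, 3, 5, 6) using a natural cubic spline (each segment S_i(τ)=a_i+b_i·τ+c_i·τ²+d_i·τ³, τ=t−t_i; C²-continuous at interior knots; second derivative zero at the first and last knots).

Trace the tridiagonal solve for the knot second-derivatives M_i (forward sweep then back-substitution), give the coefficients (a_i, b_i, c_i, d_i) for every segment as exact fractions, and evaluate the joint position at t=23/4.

  seg 0: a=5 b=-43/42 c=0 d=-1/14
  seg 1: a=0 b=-62/21 c=-9/14 d=17/21
  seg 2: a=-2 b=88/21 c=59/14 d=-59/42
S(23/4) = 2617/896

Δ: Δ0=-5/3, Δ1=-1, Δ2=7
row 1: diag=10, rhs=4; c'=1/5, d'=2/5
row 2: denom=6−2·1/5=28/5; d'=(48−2·2/5)/(28/5)=59/7
back: M2=59/7
back: M1=2/5−1/5·59/7=-9/7
M: M0=0, M1=-9/7, M2=59/7, M3=0
seg 0: a=5, c=M0/2=0, d=(M1−M0)/(6·3)=-1/14, b=Δ0−h0·(2M0+M1)/6=-43/42
seg 1: a=0, c=M1/2=-9/14, d=(M2−M1)/(6·2)=17/21, b=Δ1−h1·(2M1+M2)/6=-62/21
seg 2: a=-2, c=M2/2=59/14, d=(M3−M2)/(6·1)=-59/42, b=Δ2−h2·(2M2+M3)/6=88/21
t_q=23/4 → seg 2, τ=3/4; S=-2+88/21·τ+59/14·τ²+-59/42·τ³=2617/896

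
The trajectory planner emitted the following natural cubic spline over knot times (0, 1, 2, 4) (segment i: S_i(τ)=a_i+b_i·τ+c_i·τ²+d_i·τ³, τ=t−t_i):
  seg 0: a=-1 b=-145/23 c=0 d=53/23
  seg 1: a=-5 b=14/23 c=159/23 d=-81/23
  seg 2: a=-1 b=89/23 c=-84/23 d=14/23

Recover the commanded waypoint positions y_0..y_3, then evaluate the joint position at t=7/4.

y_0=-1 y_1=-5 y_2=-1 y_3=-3
S(7/4) = -137/64

y_0 = S_0(0) = a_0 = -1
y_1 = S_1(0) = a_1 = -5
y_2 = S_2(0) = a_2 = -1
y_3 = S_2(2) = -3
t_q=7/4 is in segment 1 (τ=3/4); S_1(τ)=-137/64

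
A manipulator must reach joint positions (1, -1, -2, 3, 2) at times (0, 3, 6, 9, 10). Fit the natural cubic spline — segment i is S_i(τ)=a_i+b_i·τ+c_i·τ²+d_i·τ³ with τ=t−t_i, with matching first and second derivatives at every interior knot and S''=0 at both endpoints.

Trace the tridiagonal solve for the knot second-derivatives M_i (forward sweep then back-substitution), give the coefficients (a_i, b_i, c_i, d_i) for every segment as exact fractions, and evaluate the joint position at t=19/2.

  seg 0: a=1 b=-173/324 c=0 d=-43/2916
  seg 1: a=-1 b=-151/162 c=-43/324 d=323/2916
  seg 2: a=-2 b=409/324 c=70/81 d=-709/2916
  seg 3: a=3 b=-19/162 c=-143/108 d=143/324
S(19/2) = 2303/864

Δ: Δ0=-2/3, Δ1=-1/3, Δ2=5/3, Δ3=-1
row 1: diag=12, rhs=2; c'=1/4, d'=1/6
row 2: denom=12−3·1/4=45/4; d'=(12−3·1/6)/(45/4)=46/45
row 3: denom=8−3·4/15=36/5; d'=(-16−3·46/45)/(36/5)=-143/54
back: M3=-143/54
back: M2=46/45−4/15·-143/54=140/81
back: M1=1/6−1/4·140/81=-43/162
M: M0=0, M1=-43/162, M2=140/81, M3=-143/54, M4=0
seg 0: a=1, c=M0/2=0, d=(M1−M0)/(6·3)=-43/2916, b=Δ0−h0·(2M0+M1)/6=-173/324
seg 1: a=-1, c=M1/2=-43/324, d=(M2−M1)/(6·3)=323/2916, b=Δ1−h1·(2M1+M2)/6=-151/162
seg 2: a=-2, c=M2/2=70/81, d=(M3−M2)/(6·3)=-709/2916, b=Δ2−h2·(2M2+M3)/6=409/324
seg 3: a=3, c=M3/2=-143/108, d=(M4−M3)/(6·1)=143/324, b=Δ3−h3·(2M3+M4)/6=-19/162
t_q=19/2 → seg 3, τ=1/2; S=3+-19/162·τ+-143/108·τ²+143/324·τ³=2303/864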